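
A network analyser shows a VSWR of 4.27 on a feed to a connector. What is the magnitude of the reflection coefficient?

|Γ| ≈ 0.62

|Γ| = (S − 1)/(S + 1) = (4.27 − 1)/(4.27 + 1) = 3.27/5.27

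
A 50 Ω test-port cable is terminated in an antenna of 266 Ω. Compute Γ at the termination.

Γ = 0.684

Γ = (Z_L − Z_0)/(Z_L + Z_0) = (266 − 50)/(266 + 50) = 216/316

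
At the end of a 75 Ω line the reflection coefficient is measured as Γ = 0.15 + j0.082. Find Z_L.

Z_L = Z_0·(1 + Γ)/(1 − Γ) = 75·(1.15 + j0.082)/(0.85 − j0.082)

Z_L ≈ 99.8 + j16.9 Ω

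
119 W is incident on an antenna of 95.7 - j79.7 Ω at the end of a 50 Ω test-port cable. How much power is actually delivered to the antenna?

|Γ| = |(45.7 − j79.7)/(145.7 − j79.7)| = 0.553
|Γ|² = 0.306
P_refl = |Γ|²·P_inc = 36.4 W, P_del = (1 − |Γ|²)·P_inc = 82.6 W

P_delivered ≈ 82.6 W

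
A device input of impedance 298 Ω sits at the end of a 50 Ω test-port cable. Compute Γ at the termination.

Γ = 0.713

Γ = (Z_L − Z_0)/(Z_L + Z_0) = (298 − 50)/(298 + 50) = 248/348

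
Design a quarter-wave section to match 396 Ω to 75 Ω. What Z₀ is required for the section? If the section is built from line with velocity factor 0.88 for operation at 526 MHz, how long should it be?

Z_qwt = √(Z_0·R_L) = √(75 × 396) = √29700
λ = 0.88·c/f = 0.502 m, so l = λ/4 = 0.125 m

Z_qwt ≈ 172 Ω; length ≈ 12.5 cm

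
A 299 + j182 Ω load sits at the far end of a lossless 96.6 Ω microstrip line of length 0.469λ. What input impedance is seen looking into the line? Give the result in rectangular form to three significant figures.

βl = 2π × 0.469 = 169°
tan(βl) = tan(169°) = -0.197
Z_in = Z_0·(Z_L + jZ_0·tanβl)/(Z_0 + jZ_L·tanβl)
     = 96.6·(299 + j163)/(133 − j59)

Z_in ≈ 138 + j180 Ω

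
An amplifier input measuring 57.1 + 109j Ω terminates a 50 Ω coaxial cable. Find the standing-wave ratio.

VSWR ≈ 6.01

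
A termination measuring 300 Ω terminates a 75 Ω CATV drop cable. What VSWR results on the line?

VSWR ≈ 4

Γ = (300 − 75)/(300 + 75) = 0.6
VSWR = (1 + 0.6)/(1 − 0.6)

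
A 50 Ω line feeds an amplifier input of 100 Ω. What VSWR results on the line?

VSWR ≈ 2

Γ = (100 − 50)/(100 + 50) = 0.333
VSWR = (1 + 0.333)/(1 − 0.333)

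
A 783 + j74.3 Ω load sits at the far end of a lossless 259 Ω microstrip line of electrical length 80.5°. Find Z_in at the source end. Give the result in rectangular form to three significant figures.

tan(βl) = tan(80.5°) = 5.98
Z_in = Z_0·(Z_L + jZ_0·tanβl)/(Z_0 + jZ_L·tanβl)
     = 259·(783 + j1620)/(-185 + j4680)

Z_in ≈ 87.9 − j46.8 Ω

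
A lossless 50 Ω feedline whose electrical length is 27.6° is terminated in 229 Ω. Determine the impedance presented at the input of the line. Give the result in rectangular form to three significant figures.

Z_in ≈ 43.3 − j77.6 Ω

tan(βl) = tan(27.6°) = 0.523
Z_in = Z_0·(Z_L + jZ_0·tanβl)/(Z_0 + jZ_L·tanβl)
     = 50·(229 + j26.1)/(50 + j120)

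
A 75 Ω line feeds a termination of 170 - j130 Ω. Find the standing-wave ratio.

Γ = (Z_L − Z_0)/(Z_L + Z_0) = (95 − j130)/(245 − j130)
|Γ| = 161/277 = 0.581
VSWR = (1 + |Γ|)/(1 − |Γ|) = 1.58/0.419

VSWR ≈ 3.77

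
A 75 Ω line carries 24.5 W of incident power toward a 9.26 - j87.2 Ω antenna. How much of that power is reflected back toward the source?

|Γ| = |(-65.74 − j87.2)/(84.26 − j87.2)| = 0.901
|Γ|² = 0.811
P_refl = |Γ|²·P_inc = 19.9 W, P_del = (1 − |Γ|²)·P_inc = 4.63 W

P_reflected ≈ 19.9 W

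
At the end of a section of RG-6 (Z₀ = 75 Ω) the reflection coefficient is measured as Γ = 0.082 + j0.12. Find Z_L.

Z_L = Z_0·(1 + Γ)/(1 − Γ) = 75·(1.08 + j0.12)/(0.918 − j0.12)

Z_L ≈ 85.7 + j21 Ω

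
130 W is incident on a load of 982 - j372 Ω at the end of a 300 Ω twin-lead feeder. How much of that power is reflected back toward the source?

P_reflected ≈ 44 W

|Γ| = |(682 − j372)/(1282 − j372)| = 0.582
|Γ|² = 0.339
P_refl = |Γ|²·P_inc = 44 W, P_del = (1 − |Γ|²)·P_inc = 86 W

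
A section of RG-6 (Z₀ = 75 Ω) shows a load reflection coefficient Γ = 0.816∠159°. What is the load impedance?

Z_L = Z_0·(1 + Γ)/(1 − Γ) = 75·(0.238 + j0.292)/(1.76 − j0.292)

Z_L ≈ 7.86 + j13.8 Ω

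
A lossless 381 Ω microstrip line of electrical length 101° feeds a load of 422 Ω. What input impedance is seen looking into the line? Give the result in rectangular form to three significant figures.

Z_in ≈ 346 + j13.3 Ω

tan(βl) = tan(101°) = -5.14
Z_in = Z_0·(Z_L + jZ_0·tanβl)/(Z_0 + jZ_L·tanβl)
     = 381·(422 − j1960)/(381 − j2170)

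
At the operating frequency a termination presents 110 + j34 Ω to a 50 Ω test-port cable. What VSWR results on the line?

VSWR ≈ 2.46

Γ = (Z_L − Z_0)/(Z_L + Z_0) = (60 + j34)/(160 + j34)
|Γ| = 69/164 = 0.422
VSWR = (1 + |Γ|)/(1 − |Γ|) = 1.42/0.578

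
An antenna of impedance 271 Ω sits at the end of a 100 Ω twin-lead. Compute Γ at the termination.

Γ = 0.461

Γ = (Z_L − Z_0)/(Z_L + Z_0) = (271 − 100)/(271 + 100) = 171/371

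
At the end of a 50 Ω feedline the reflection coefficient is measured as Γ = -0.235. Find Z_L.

Z_L = Z_0·(1 + Γ)/(1 − Γ) = 50·(0.765)/(1.23)

Z_L ≈ 31 Ω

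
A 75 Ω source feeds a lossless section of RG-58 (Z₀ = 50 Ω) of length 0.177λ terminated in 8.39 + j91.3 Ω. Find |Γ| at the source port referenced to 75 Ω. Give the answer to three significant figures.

βl = 2π × 0.177 = 63.7°
tan(βl) = 2.03
Z_in = Z_0·(Z_L + jZ_0·tanβl)/(Z_0 + jZ_L·tanβl) = 5.79 − j70.6 Ω
Γ_s = (Z_in − Z_s)/(Z_in + Z_s) = (-69.2 − j70.6)/(80.8 − j70.6), |Γ_s| = 0.922

|Γ| ≈ 0.922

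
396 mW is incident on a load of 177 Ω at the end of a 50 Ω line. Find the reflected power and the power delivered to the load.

P_reflected ≈ 124 mW; P_delivered ≈ 272 mW

Γ = (177 − 50)/(177 + 50) = 0.559
|Γ|² = 0.313
P_refl = |Γ|²·P_inc = 124 mW, P_del = (1 − |Γ|²)·P_inc = 272 mW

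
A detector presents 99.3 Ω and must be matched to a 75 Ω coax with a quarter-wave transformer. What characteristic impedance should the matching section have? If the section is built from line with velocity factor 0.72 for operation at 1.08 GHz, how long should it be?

Z_qwt = √(Z_0·R_L) = √(75 × 99.3) = √7448
λ = 0.72·c/f = 0.2 m, so l = λ/4 = 0.05 m

Z_qwt ≈ 86.3 Ω; length ≈ 5 cm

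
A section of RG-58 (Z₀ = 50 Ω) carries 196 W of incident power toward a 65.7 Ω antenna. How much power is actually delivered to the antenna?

P_delivered ≈ 192 W

Γ = (65.7 − 50)/(65.7 + 50) = 0.136
|Γ|² = 0.0184
P_refl = |Γ|²·P_inc = 3.61 W, P_del = (1 − |Γ|²)·P_inc = 192 W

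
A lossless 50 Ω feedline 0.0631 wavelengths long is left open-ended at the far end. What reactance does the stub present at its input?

X_in ≈ -119 Ω (capacitive)

βl = 2π × 0.0631 = 22.7°
tan(βl) = 0.419
For an open-ended stub, Z_in = −jZ_0·cot(βl) = −jZ_0/tan(βl)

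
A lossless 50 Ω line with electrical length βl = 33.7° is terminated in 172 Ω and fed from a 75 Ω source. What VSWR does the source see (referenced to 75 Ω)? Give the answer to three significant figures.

VSWR ≈ 3.23

tan(βl) = 0.667
Z_in = Z_0·(Z_L + jZ_0·tanβl)/(Z_0 + jZ_L·tanβl) = 39.7 − j57.7 Ω
Γ_s = (Z_in − Z_s)/(Z_in + Z_s) = (-35.3 − j57.7)/(115 − j57.7), |Γ_s| = 0.527
VSWR = (1 + |Γ_s|)/(1 − |Γ_s|)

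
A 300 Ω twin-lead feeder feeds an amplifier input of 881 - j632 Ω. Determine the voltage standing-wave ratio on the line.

Γ = (Z_L − Z_0)/(Z_L + Z_0) = (581 − j632)/(1181 − j632)
|Γ| = 858/1340 = 0.641
VSWR = (1 + |Γ|)/(1 − |Γ|) = 1.64/0.359

VSWR ≈ 4.57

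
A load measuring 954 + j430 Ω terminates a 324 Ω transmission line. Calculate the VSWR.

VSWR ≈ 3.6

Γ = (Z_L − Z_0)/(Z_L + Z_0) = (630 + j430)/(1278 + j430)
|Γ| = 763/1350 = 0.566
VSWR = (1 + |Γ|)/(1 − |Γ|) = 1.57/0.434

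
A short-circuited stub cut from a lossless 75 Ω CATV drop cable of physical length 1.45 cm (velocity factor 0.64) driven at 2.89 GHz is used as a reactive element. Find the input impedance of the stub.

λ = v/f = 0.64·c / 2.89 GHz = 0.0664 m
βl = 2π·l/λ = 2π × 0.218 = 78.6°
tan(βl) = 4.95
For a short-circuited stub, Z_in = jZ_0·tan(βl)

Z_in ≈ +j371 Ω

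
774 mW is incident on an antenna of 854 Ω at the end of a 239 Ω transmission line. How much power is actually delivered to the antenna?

P_delivered ≈ 529 mW

Γ = (854 − 239)/(854 + 239) = 0.563
|Γ|² = 0.317
P_refl = |Γ|²·P_inc = 245 mW, P_del = (1 − |Γ|²)·P_inc = 529 mW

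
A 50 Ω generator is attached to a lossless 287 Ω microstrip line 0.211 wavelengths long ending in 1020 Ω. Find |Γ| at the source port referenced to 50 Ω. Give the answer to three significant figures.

|Γ| ≈ 0.496

βl = 2π × 0.211 = 76°
tan(βl) = 4
Z_in = Z_0·(Z_L + jZ_0·tanβl)/(Z_0 + jZ_L·tanβl) = 85.4 − j65.8 Ω
Γ_s = (Z_in − Z_s)/(Z_in + Z_s) = (35.4 − j65.8)/(135 − j65.8), |Γ_s| = 0.496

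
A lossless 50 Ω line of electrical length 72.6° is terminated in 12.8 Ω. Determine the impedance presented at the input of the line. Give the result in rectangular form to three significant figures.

Z_in ≈ 85.8 + j89.4 Ω

tan(βl) = tan(72.6°) = 3.19
Z_in = Z_0·(Z_L + jZ_0·tanβl)/(Z_0 + jZ_L·tanβl)
     = 50·(12.8 + j160)/(50 + j40.8)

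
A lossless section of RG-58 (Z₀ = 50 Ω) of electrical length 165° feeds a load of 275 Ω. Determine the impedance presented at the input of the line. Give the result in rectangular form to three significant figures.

tan(βl) = tan(165°) = -0.268
Z_in = Z_0·(Z_L + jZ_0·tanβl)/(Z_0 + jZ_L·tanβl)
     = 50·(275 − j13.4)/(50 − j73.7)

Z_in ≈ 92.9 + j124 Ω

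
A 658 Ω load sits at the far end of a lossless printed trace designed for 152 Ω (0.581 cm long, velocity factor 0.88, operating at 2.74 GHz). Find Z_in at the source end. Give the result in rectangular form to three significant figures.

λ = v/f = 0.88·c / 2.74 GHz = 0.0964 m
βl = 2π·l/λ = 2π × 0.0603 = 21.7°
tan(βl) = tan(21.7°) = 0.398
Z_in = Z_0·(Z_L + jZ_0·tanβl)/(Z_0 + jZ_L·tanβl)
     = 152·(658 + j60.5)/(152 + j262)

Z_in ≈ 192 − j270 Ω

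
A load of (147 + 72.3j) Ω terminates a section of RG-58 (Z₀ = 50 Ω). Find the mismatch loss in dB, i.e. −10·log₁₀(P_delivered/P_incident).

Γ = (97 + j72.3)/(197 + j72.3), |Γ| = 0.577
|Γ|² = 0.332, so P_del/P_inc = 1 − |Γ|² = 0.668
ML = −10·log₁₀(1 − |Γ|²)

mismatch loss ≈ 1.75 dB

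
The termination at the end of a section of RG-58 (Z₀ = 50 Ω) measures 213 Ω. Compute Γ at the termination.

Γ = (Z_L − Z_0)/(Z_L + Z_0) = (213 − 50)/(213 + 50) = 163/263

Γ = 0.62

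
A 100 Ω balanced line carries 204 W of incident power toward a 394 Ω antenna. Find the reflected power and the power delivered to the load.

P_reflected ≈ 72.3 W; P_delivered ≈ 132 W

Γ = (394 − 100)/(394 + 100) = 0.595
|Γ|² = 0.354
P_refl = |Γ|²·P_inc = 72.3 W, P_del = (1 − |Γ|²)·P_inc = 132 W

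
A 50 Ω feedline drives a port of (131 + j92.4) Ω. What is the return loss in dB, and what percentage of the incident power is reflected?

Γ = (81 + j92.4)/(181 + j92.4), |Γ| = 0.605
RL = −20·log₁₀(0.605) = 4.37 dB
P_refl/P_inc = |Γ|² = 0.366

RL ≈ 4.37 dB; 36.6% of incident power reflected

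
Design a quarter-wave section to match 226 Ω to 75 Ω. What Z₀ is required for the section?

Z_qwt = √(Z_0·R_L) = √(75 × 226) = √16950

Z_qwt ≈ 130 Ω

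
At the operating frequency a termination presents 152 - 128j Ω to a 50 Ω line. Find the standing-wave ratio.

Γ = (Z_L − Z_0)/(Z_L + Z_0) = (102 − j128)/(202 − j128)
|Γ| = 164/239 = 0.684
VSWR = (1 + |Γ|)/(1 − |Γ|) = 1.68/0.316

VSWR ≈ 5.34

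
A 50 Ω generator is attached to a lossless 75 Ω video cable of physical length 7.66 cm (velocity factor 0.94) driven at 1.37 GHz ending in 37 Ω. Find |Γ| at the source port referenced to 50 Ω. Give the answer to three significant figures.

λ = v/f = 0.94·c / 1.37 GHz = 0.206 m
βl = 2π·l/λ = 2π × 0.372 = 134°
tan(βl) = -1.04
Z_in = Z_0·(Z_L + jZ_0·tanβl)/(Z_0 + jZ_L·tanβl) = 60.8 − j46.6 Ω
Γ_s = (Z_in − Z_s)/(Z_in + Z_s) = (10.8 − j46.6)/(111 − j46.6), |Γ_s| = 0.398

|Γ| ≈ 0.398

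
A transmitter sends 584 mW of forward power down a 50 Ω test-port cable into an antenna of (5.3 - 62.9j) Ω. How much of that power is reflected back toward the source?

P_reflected ≈ 496 mW

|Γ| = |(-44.7 − j62.9)/(55.3 − j62.9)| = 0.921
|Γ|² = 0.849
P_refl = |Γ|²·P_inc = 496 mW, P_del = (1 − |Γ|²)·P_inc = 88.3 mW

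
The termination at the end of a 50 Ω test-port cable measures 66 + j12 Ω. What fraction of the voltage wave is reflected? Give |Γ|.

Γ = (Z_L − Z_0)/(Z_L + Z_0) = (16 + j12)/(116 + j12)
|Γ| = 20/117

|Γ| ≈ 0.171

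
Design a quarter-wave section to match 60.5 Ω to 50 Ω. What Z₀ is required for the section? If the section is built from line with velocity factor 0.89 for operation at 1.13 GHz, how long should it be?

Z_qwt = √(Z_0·R_L) = √(50 × 60.5) = √3025
λ = 0.89·c/f = 0.236 m, so l = λ/4 = 0.0591 m

Z_qwt ≈ 55 Ω; length ≈ 5.91 cm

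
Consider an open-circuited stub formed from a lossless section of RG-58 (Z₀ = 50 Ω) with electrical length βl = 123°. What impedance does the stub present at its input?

tan(βl) = -1.54
For an open-circuited stub, Z_in = −jZ_0·cot(βl) = −jZ_0/tan(βl)

Z_in ≈ +j32.5 Ω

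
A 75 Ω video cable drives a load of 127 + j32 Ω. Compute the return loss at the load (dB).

Γ = (52 + j32)/(202 + j32), |Γ| = 0.299
RL = −20·log₁₀|Γ| = −20·log₁₀(0.299)

RL ≈ 10.5 dB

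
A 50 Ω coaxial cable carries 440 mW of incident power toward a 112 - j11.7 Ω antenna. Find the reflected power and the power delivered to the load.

|Γ| = |(62 − j11.7)/(162 − j11.7)| = 0.388
|Γ|² = 0.151
P_refl = |Γ|²·P_inc = 66.4 mW, P_del = (1 − |Γ|²)·P_inc = 374 mW

P_reflected ≈ 66.4 mW; P_delivered ≈ 374 mW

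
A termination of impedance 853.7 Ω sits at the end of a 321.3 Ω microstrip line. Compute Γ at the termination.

Γ = (Z_L − Z_0)/(Z_L + Z_0) = (853.7 − 321.3)/(853.7 + 321.3) = 532.4/1175

Γ = 0.453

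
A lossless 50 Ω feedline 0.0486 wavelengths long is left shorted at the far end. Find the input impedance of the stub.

βl = 2π × 0.0486 = 17.5°
tan(βl) = 0.315
For a shorted stub, Z_in = jZ_0·tan(βl)

Z_in ≈ +j15.8 Ω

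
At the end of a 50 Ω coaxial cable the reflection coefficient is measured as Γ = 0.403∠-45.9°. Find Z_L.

Z_L = Z_0·(1 + Γ)/(1 − Γ) = 50·(1.28 − j0.289)/(0.72 + j0.289)

Z_L ≈ 69.6 − j48.1 Ω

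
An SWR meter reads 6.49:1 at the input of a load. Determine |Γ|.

|Γ| ≈ 0.733

|Γ| = (S − 1)/(S + 1) = (6.49 − 1)/(6.49 + 1) = 5.49/7.49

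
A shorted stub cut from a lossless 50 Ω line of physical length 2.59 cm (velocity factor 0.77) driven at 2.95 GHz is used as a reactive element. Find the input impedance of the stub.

λ = v/f = 0.77·c / 2.95 GHz = 0.0783 m
βl = 2π·l/λ = 2π × 0.331 = 119°
tan(βl) = -1.8
For a shorted stub, Z_in = jZ_0·tan(βl)

Z_in ≈ −j89.9 Ω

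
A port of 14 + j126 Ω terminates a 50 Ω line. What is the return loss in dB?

Γ = (-36 + j126)/(64 + j126), |Γ| = 0.927
RL = −20·log₁₀|Γ| = −20·log₁₀(0.927)

RL ≈ 0.656 dB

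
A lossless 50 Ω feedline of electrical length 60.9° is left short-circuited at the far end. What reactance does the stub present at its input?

X_in ≈ 89.8 Ω (inductive)

tan(βl) = 1.8
For a short-circuited stub, Z_in = jZ_0·tan(βl)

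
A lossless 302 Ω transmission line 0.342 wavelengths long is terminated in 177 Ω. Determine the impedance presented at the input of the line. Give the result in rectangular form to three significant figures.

βl = 2π × 0.342 = 123°
tan(βl) = tan(123°) = -1.53
Z_in = Z_0·(Z_L + jZ_0·tanβl)/(Z_0 + jZ_L·tanβl)
     = 302·(177 − j463)/(302 − j271)

Z_in ≈ 328 − j168 Ω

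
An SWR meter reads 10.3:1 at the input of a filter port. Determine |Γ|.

|Γ| ≈ 0.823

|Γ| = (S − 1)/(S + 1) = (10.3 − 1)/(10.3 + 1) = 9.3/11.3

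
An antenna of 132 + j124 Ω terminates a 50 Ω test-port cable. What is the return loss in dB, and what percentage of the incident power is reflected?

RL ≈ 3.41 dB; 45.6% of incident power reflected

Γ = (82 + j124)/(182 + j124), |Γ| = 0.675
RL = −20·log₁₀(0.675) = 3.41 dB
P_refl/P_inc = |Γ|² = 0.456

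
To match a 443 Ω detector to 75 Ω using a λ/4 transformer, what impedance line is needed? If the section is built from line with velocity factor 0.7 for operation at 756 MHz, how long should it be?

Z_qwt ≈ 182 Ω; length ≈ 6.94 cm

Z_qwt = √(Z_0·R_L) = √(75 × 443) = √33220
λ = 0.7·c/f = 0.278 m, so l = λ/4 = 0.0694 m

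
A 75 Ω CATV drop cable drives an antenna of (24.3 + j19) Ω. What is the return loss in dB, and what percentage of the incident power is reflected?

Γ = (-50.7 + j19)/(99.3 + j19), |Γ| = 0.536
RL = −20·log₁₀(0.536) = 5.42 dB
P_refl/P_inc = |Γ|² = 0.287

RL ≈ 5.42 dB; 28.7% of incident power reflected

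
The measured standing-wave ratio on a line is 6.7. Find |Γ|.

|Γ| ≈ 0.74

|Γ| = (S − 1)/(S + 1) = (6.7 − 1)/(6.7 + 1) = 5.7/7.7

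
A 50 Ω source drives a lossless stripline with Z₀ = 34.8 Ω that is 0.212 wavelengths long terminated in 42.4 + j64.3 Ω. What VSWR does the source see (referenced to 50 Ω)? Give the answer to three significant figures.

VSWR ≈ 5.52

βl = 2π × 0.212 = 76.3°
tan(βl) = 4.11
Z_in = Z_0·(Z_L + jZ_0·tanβl)/(Z_0 + jZ_L·tanβl) = 11.1 − j23 Ω
Γ_s = (Z_in − Z_s)/(Z_in + Z_s) = (-38.9 − j23)/(61.1 − j23), |Γ_s| = 0.693
VSWR = (1 + |Γ_s|)/(1 − |Γ_s|)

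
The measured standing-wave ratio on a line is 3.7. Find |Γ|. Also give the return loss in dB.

|Γ| = (S − 1)/(S + 1) = (3.7 − 1)/(3.7 + 1) = 2.7/4.7
RL = −20·log₁₀|Γ| = −20·log₁₀(0.574)

|Γ| ≈ 0.574; return loss ≈ 4.81 dB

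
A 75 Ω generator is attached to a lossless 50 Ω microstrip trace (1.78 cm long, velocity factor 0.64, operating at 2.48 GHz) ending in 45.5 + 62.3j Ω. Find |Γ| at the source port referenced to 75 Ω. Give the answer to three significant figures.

|Γ| ≈ 0.608

λ = v/f = 0.64·c / 2.48 GHz = 0.0774 m
βl = 2π·l/λ = 2π × 0.23 = 82.8°
tan(βl) = 7.88
Z_in = Z_0·(Z_L + jZ_0·tanβl)/(Z_0 + jZ_L·tanβl) = 22.2 − j33.7 Ω
Γ_s = (Z_in − Z_s)/(Z_in + Z_s) = (-52.8 − j33.7)/(97.2 − j33.7), |Γ_s| = 0.608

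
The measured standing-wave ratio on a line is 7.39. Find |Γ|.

|Γ| = (S − 1)/(S + 1) = (7.39 − 1)/(7.39 + 1) = 6.39/8.39

|Γ| ≈ 0.762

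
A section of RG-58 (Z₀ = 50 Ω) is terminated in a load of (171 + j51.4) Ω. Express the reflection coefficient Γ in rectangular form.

Γ ≈ 0.571 + j0.0998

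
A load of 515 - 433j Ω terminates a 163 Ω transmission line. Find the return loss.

Γ = (352 − j433)/(678 − j433), |Γ| = 0.694
RL = −20·log₁₀|Γ| = −20·log₁₀(0.694)

RL ≈ 3.18 dB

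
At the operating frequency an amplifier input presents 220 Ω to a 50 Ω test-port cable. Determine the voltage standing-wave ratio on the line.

VSWR ≈ 4.4

For a purely resistive load, VSWR = R_L/Z_0 or Z_0/R_L (whichever > 1) = 220/50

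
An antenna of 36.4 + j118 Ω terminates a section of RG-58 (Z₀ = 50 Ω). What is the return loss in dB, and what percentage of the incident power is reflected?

Γ = (-13.6 + j118)/(86.4 + j118), |Γ| = 0.812
RL = −20·log₁₀(0.812) = 1.81 dB
P_refl/P_inc = |Γ|² = 0.66

RL ≈ 1.81 dB; 66% of incident power reflected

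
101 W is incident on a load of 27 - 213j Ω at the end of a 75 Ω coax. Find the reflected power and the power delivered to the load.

P_reflected ≈ 86.3 W; P_delivered ≈ 14.7 W

|Γ| = |(-48 − j213)/(102 − j213)| = 0.925
|Γ|² = 0.855
P_refl = |Γ|²·P_inc = 86.3 W, P_del = (1 − |Γ|²)·P_inc = 14.7 W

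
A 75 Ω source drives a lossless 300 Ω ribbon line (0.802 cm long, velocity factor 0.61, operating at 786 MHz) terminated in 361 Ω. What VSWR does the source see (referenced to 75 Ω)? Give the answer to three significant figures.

VSWR ≈ 4.75

λ = v/f = 0.61·c / 786 MHz = 0.233 m
βl = 2π·l/λ = 2π × 0.0344 = 12.4°
tan(βl) = 0.22
Z_in = Z_0·(Z_L + jZ_0·tanβl)/(Z_0 + jZ_L·tanβl) = 354 − j27.6 Ω
Γ_s = (Z_in − Z_s)/(Z_in + Z_s) = (279 − j27.6)/(429 − j27.6), |Γ_s| = 0.652
VSWR = (1 + |Γ_s|)/(1 − |Γ_s|)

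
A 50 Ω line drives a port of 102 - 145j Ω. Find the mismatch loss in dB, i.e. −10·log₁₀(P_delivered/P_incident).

mismatch loss ≈ 3.35 dB

Γ = (52 − j145)/(152 − j145), |Γ| = 0.733
|Γ|² = 0.538, so P_del/P_inc = 1 − |Γ|² = 0.462
ML = −10·log₁₀(1 − |Γ|²)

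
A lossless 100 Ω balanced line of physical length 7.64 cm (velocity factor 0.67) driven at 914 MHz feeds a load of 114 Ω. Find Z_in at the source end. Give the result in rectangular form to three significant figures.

λ = v/f = 0.67·c / 914 MHz = 0.22 m
βl = 2π·l/λ = 2π × 0.347 = 125°
tan(βl) = tan(125°) = -1.42
Z_in = Z_0·(Z_L + jZ_0·tanβl)/(Z_0 + jZ_L·tanβl)
     = 100·(114 − j142)/(100 − j162)

Z_in ≈ 94.9 + j11.7 Ω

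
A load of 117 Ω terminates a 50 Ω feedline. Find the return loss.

RL ≈ 7.93 dB

Γ = (117 − 50)/(117 + 50) = 0.401
RL = −20·log₁₀|Γ| = −20·log₁₀(0.401)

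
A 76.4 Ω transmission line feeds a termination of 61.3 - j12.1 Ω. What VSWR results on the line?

Γ = (Z_L − Z_0)/(Z_L + Z_0) = (-15.1 − j12.1)/(137.7 − j12.1)
|Γ| = 19.3/138 = 0.14
VSWR = (1 + |Γ|)/(1 − |Γ|) = 1.14/0.86

VSWR ≈ 1.33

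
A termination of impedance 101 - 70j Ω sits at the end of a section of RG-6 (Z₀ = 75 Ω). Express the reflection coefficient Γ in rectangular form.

Γ = (Z_L − Z_0)/(Z_L + Z_0) = (26 − j70)/(176 − j70)

Γ ≈ 0.264 − j0.293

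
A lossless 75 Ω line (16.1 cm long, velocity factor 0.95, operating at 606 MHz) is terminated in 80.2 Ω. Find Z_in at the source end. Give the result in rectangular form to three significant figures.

λ = v/f = 0.95·c / 606 MHz = 0.47 m
βl = 2π·l/λ = 2π × 0.342 = 123°
tan(βl) = tan(123°) = -1.53
Z_in = Z_0·(Z_L + jZ_0·tanβl)/(Z_0 + jZ_L·tanβl)
     = 75·(80.2 − j114)/(75 − j122)

Z_in ≈ 72.9 + j4.48 Ω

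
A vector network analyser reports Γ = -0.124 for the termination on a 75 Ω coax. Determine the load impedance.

Z_L = Z_0·(1 + Γ)/(1 − Γ) = 75·(0.876)/(1.12)

Z_L ≈ 58.5 Ω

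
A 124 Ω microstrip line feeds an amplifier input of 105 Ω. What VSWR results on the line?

VSWR ≈ 1.18

For a purely resistive load, VSWR = R_L/Z_0 or Z_0/R_L (whichever > 1) = 124/105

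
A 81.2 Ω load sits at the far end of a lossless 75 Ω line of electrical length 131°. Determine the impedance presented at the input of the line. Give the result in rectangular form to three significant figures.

Z_in ≈ 73.9 + j5.82 Ω

tan(βl) = tan(131°) = -1.15
Z_in = Z_0·(Z_L + jZ_0·tanβl)/(Z_0 + jZ_L·tanβl)
     = 75·(81.2 − j86.3)/(75 − j93.4)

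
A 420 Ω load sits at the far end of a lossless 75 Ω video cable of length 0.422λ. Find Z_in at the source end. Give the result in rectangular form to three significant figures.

βl = 2π × 0.422 = 152°
tan(βl) = tan(152°) = -0.534
Z_in = Z_0·(Z_L + jZ_0·tanβl)/(Z_0 + jZ_L·tanβl)
     = 75·(420 − j40)/(75 − j224)

Z_in ≈ 54.4 + j122 Ω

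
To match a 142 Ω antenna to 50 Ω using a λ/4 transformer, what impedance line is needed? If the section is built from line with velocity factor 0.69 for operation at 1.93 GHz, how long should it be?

Z_qwt = √(Z_0·R_L) = √(50 × 142) = √7100
λ = 0.69·c/f = 0.107 m, so l = λ/4 = 0.0268 m

Z_qwt ≈ 84.3 Ω; length ≈ 2.68 cm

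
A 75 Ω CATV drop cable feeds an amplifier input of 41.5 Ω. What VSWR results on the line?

VSWR ≈ 1.81

Γ = (41.5 − 75)/(41.5 + 75) = -0.288
VSWR = (1 + 0.288)/(1 − 0.288)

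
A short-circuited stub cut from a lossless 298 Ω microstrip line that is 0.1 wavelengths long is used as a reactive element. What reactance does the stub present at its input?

X_in ≈ 217 Ω (inductive)

βl = 2π × 0.1 = 36°
tan(βl) = 0.727
For a short-circuited stub, Z_in = jZ_0·tan(βl)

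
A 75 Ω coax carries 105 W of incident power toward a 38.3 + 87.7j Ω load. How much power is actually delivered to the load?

P_delivered ≈ 58.8 W

|Γ| = |(-36.7 + j87.7)/(113.3 + j87.7)| = 0.664
|Γ|² = 0.44
P_refl = |Γ|²·P_inc = 46.2 W, P_del = (1 − |Γ|²)·P_inc = 58.8 W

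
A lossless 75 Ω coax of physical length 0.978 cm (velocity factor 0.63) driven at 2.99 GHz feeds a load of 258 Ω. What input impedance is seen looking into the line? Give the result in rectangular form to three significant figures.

Z_in ≈ 30.7 − j45.1 Ω

λ = v/f = 0.63·c / 2.99 GHz = 0.0632 m
βl = 2π·l/λ = 2π × 0.155 = 55.7°
tan(βl) = tan(55.7°) = 1.47
Z_in = Z_0·(Z_L + jZ_0·tanβl)/(Z_0 + jZ_L·tanβl)
     = 75·(258 + j110)/(75 + j378)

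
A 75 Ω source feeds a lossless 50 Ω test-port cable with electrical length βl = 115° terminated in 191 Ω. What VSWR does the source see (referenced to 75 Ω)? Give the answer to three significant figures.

VSWR ≈ 5.18

tan(βl) = -2.14
Z_in = Z_0·(Z_L + jZ_0·tanβl)/(Z_0 + jZ_L·tanβl) = 15.7 + j21.4 Ω
Γ_s = (Z_in − Z_s)/(Z_in + Z_s) = (-59.3 + j21.4)/(90.7 + j21.4), |Γ_s| = 0.676
VSWR = (1 + |Γ_s|)/(1 − |Γ_s|)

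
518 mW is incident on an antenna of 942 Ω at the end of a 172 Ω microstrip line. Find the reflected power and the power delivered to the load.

P_reflected ≈ 247 mW; P_delivered ≈ 271 mW

Γ = (942 − 172)/(942 + 172) = 0.691
|Γ|² = 0.478
P_refl = |Γ|²·P_inc = 247 mW, P_del = (1 − |Γ|²)·P_inc = 271 mW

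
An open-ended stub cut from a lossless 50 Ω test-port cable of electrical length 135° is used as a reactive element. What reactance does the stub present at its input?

X_in ≈ 50 Ω (inductive)

tan(βl) = -1
For an open-ended stub, Z_in = −jZ_0·cot(βl) = −jZ_0/tan(βl)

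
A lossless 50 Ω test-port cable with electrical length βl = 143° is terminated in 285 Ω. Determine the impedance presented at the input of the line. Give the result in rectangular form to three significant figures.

tan(βl) = tan(143°) = -0.754
Z_in = Z_0·(Z_L + jZ_0·tanβl)/(Z_0 + jZ_L·tanβl)
     = 50·(285 − j37.7)/(50 − j215)

Z_in ≈ 23 + j61 Ω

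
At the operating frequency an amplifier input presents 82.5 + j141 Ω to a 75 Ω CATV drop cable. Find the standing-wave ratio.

Γ = (Z_L − Z_0)/(Z_L + Z_0) = (7.5 + j141)/(157.5 + j141)
|Γ| = 141/211 = 0.668
VSWR = (1 + |Γ|)/(1 − |Γ|) = 1.67/0.332

VSWR ≈ 5.02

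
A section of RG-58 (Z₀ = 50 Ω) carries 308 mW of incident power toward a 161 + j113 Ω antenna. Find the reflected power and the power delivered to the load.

|Γ| = |(111 + j113)/(211 + j113)| = 0.662
|Γ|² = 0.438
P_refl = |Γ|²·P_inc = 135 mW, P_del = (1 − |Γ|²)·P_inc = 173 mW

P_reflected ≈ 135 mW; P_delivered ≈ 173 mW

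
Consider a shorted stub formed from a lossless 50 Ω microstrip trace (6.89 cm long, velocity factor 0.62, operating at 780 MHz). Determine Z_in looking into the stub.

λ = v/f = 0.62·c / 780 MHz = 0.238 m
βl = 2π·l/λ = 2π × 0.289 = 104°
tan(βl) = -4.01
For a shorted stub, Z_in = jZ_0·tan(βl)

Z_in ≈ −j200 Ω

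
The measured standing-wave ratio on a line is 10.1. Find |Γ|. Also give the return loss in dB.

|Γ| ≈ 0.82; return loss ≈ 1.73 dB

|Γ| = (S − 1)/(S + 1) = (10.1 − 1)/(10.1 + 1) = 9.1/11.1
RL = −20·log₁₀|Γ| = −20·log₁₀(0.82)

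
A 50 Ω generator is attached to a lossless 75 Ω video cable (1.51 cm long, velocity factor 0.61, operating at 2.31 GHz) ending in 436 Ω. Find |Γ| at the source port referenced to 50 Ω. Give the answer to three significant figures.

λ = v/f = 0.61·c / 2.31 GHz = 0.0792 m
βl = 2π·l/λ = 2π × 0.191 = 68.6°
tan(βl) = 2.55
Z_in = Z_0·(Z_L + jZ_0·tanβl)/(Z_0 + jZ_L·tanβl) = 14.8 − j28.4 Ω
Γ_s = (Z_in − Z_s)/(Z_in + Z_s) = (-35.2 − j28.4)/(64.8 − j28.4), |Γ_s| = 0.639

|Γ| ≈ 0.639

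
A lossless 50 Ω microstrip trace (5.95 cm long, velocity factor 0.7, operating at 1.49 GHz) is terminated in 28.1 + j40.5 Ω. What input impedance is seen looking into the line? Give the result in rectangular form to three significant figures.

Z_in ≈ 16.9 + j13.2 Ω

λ = v/f = 0.7·c / 1.49 GHz = 0.141 m
βl = 2π·l/λ = 2π × 0.422 = 152°
tan(βl) = tan(152°) = -0.532
Z_in = Z_0·(Z_L + jZ_0·tanβl)/(Z_0 + jZ_L·tanβl)
     = 50·(28.1 + j13.9)/(71.6 − j15)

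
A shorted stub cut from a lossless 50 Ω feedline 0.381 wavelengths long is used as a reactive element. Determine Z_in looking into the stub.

Z_in ≈ −j46.4 Ω

βl = 2π × 0.381 = 137°
tan(βl) = -0.927
For a shorted stub, Z_in = jZ_0·tan(βl)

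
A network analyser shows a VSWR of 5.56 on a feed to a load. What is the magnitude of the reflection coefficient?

|Γ| ≈ 0.695

|Γ| = (S − 1)/(S + 1) = (5.56 − 1)/(5.56 + 1) = 4.56/6.56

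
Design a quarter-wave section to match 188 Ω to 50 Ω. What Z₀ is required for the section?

Z_qwt ≈ 97 Ω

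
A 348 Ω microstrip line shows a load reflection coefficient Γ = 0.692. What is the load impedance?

Z_L = Z_0·(1 + Γ)/(1 − Γ) = 348·(1.69)/(0.308)

Z_L ≈ 1910 Ω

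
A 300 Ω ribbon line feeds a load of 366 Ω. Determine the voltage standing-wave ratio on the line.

For a purely resistive load, VSWR = R_L/Z_0 or Z_0/R_L (whichever > 1) = 366/300

VSWR ≈ 1.22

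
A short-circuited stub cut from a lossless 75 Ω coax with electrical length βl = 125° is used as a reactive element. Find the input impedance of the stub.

Z_in ≈ −j107 Ω

tan(βl) = -1.43
For a short-circuited stub, Z_in = jZ_0·tan(βl)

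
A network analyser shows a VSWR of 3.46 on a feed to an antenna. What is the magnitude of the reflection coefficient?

|Γ| = (S − 1)/(S + 1) = (3.46 − 1)/(3.46 + 1) = 2.46/4.46

|Γ| ≈ 0.552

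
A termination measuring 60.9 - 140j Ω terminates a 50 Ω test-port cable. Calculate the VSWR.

Γ = (Z_L − Z_0)/(Z_L + Z_0) = (10.9 − j140)/(110.9 − j140)
|Γ| = 140/179 = 0.786
VSWR = (1 + |Γ|)/(1 − |Γ|) = 1.79/0.214

VSWR ≈ 8.36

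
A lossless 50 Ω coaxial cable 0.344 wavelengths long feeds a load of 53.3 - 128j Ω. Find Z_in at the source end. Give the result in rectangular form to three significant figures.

βl = 2π × 0.344 = 124°
tan(βl) = tan(124°) = -1.49
Z_in = Z_0·(Z_L + jZ_0·tanβl)/(Z_0 + jZ_L·tanβl)
     = 50·(53.3 − j203)/(-141 − j79.5)

Z_in ≈ 16.4 + j62.6 Ω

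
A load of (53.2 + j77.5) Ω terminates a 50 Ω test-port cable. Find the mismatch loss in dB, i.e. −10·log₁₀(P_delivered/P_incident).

mismatch loss ≈ 1.95 dB

Γ = (3.2 + j77.5)/(103.2 + j77.5), |Γ| = 0.601
|Γ|² = 0.361, so P_del/P_inc = 1 − |Γ|² = 0.639
ML = −10·log₁₀(1 − |Γ|²)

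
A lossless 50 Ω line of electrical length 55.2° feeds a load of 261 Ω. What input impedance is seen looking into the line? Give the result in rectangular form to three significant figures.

tan(βl) = tan(55.2°) = 1.44
Z_in = Z_0·(Z_L + jZ_0·tanβl)/(Z_0 + jZ_L·tanβl)
     = 50·(261 + j71.9)/(50 + j376)

Z_in ≈ 14 − j32.9 Ω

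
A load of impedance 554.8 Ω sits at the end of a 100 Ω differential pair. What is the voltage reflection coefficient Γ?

Γ = (Z_L − Z_0)/(Z_L + Z_0) = (554.8 − 100)/(554.8 + 100) = 454.8/654.8

Γ = 0.695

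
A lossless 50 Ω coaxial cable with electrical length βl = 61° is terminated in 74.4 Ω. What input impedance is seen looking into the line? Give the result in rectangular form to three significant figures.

Z_in ≈ 38.6 − j13.3 Ω

tan(βl) = tan(61°) = 1.8
Z_in = Z_0·(Z_L + jZ_0·tanβl)/(Z_0 + jZ_L·tanβl)
     = 50·(74.4 + j90.2)/(50 + j134)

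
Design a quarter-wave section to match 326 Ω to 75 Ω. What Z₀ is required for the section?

Z_qwt ≈ 156 Ω

Z_qwt = √(Z_0·R_L) = √(75 × 326) = √24450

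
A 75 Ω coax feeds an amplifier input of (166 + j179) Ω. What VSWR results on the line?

Γ = (Z_L − Z_0)/(Z_L + Z_0) = (91 + j179)/(241 + j179)
|Γ| = 201/300 = 0.669
VSWR = (1 + |Γ|)/(1 − |Γ|) = 1.67/0.331

VSWR ≈ 5.04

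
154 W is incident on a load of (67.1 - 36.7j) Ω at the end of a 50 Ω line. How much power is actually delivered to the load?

|Γ| = |(17.1 − j36.7)/(117.1 − j36.7)| = 0.33
|Γ|² = 0.109
P_refl = |Γ|²·P_inc = 16.8 W, P_del = (1 − |Γ|²)·P_inc = 137 W

P_delivered ≈ 137 W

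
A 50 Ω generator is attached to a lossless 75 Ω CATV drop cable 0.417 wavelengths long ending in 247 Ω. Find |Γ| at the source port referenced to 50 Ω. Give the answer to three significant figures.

βl = 2π × 0.417 = 150°
tan(βl) = -0.575
Z_in = Z_0·(Z_L + jZ_0·tanβl)/(Z_0 + jZ_L·tanβl) = 71.7 + j92.6 Ω
Γ_s = (Z_in − Z_s)/(Z_in + Z_s) = (21.7 + j92.6)/(122 + j92.6), |Γ_s| = 0.622

|Γ| ≈ 0.622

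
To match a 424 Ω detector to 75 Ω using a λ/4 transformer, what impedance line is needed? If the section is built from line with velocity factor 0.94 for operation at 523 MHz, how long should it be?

Z_qwt ≈ 178 Ω; length ≈ 13.5 cm

Z_qwt = √(Z_0·R_L) = √(75 × 424) = √31800
λ = 0.94·c/f = 0.539 m, so l = λ/4 = 0.135 m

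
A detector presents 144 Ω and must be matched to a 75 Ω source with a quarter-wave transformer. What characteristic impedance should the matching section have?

Z_qwt = √(Z_0·R_L) = √(75 × 144) = √10800

Z_qwt ≈ 104 Ω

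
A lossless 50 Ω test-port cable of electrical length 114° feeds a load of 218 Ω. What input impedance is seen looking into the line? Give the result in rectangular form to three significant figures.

Z_in ≈ 13.6 + j20.9 Ω

tan(βl) = tan(114°) = -2.25
Z_in = Z_0·(Z_L + jZ_0·tanβl)/(Z_0 + jZ_L·tanβl)
     = 50·(218 − j112)/(50 − j490)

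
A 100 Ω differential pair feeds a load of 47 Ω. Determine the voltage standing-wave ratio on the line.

For a purely resistive load, VSWR = R_L/Z_0 or Z_0/R_L (whichever > 1) = 100/47

VSWR ≈ 2.13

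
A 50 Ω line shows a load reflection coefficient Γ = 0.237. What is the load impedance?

Z_L = Z_0·(1 + Γ)/(1 − Γ) = 50·(1.24)/(0.763)

Z_L ≈ 81.1 Ω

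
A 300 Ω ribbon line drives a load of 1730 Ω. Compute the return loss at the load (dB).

RL ≈ 3.04 dB

Γ = (1730 − 300)/(1730 + 300) = 0.704
RL = −20·log₁₀|Γ| = −20·log₁₀(0.704)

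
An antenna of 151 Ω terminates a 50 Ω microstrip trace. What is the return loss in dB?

RL ≈ 5.98 dB

Γ = (151 − 50)/(151 + 50) = 0.502
RL = −20·log₁₀|Γ| = −20·log₁₀(0.502)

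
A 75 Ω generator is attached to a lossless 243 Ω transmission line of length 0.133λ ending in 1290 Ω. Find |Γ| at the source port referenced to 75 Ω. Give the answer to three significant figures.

|Γ| ≈ 0.798

βl = 2π × 0.133 = 47.9°
tan(βl) = 1.11
Z_in = Z_0·(Z_L + jZ_0·tanβl)/(Z_0 + jZ_L·tanβl) = 80.9 − j206 Ω
Γ_s = (Z_in − Z_s)/(Z_in + Z_s) = (5.85 − j206)/(156 − j206), |Γ_s| = 0.798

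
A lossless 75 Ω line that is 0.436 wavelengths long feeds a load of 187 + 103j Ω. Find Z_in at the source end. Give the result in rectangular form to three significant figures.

βl = 2π × 0.436 = 157°
tan(βl) = tan(157°) = -0.425
Z_in = Z_0·(Z_L + jZ_0·tanβl)/(Z_0 + jZ_L·tanβl)
     = 75·(187 + j71.1)/(119 − j79.5)

Z_in ≈ 60.8 + j85.6 Ω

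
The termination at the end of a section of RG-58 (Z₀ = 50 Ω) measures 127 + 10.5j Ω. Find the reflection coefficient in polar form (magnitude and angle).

Γ = (Z_L − Z_0)/(Z_L + Z_0) = (77 + j10.5)/(177 + j10.5)
|Γ| = 77.7/177 = 0.438

Γ ≈ 0.438 ∠ 4.37°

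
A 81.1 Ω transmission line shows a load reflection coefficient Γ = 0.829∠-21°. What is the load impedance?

Z_L = Z_0·(1 + Γ)/(1 − Γ) = 81.1·(1.77 − j0.297)/(0.226 + j0.297)

Z_L ≈ 182 − j346 Ω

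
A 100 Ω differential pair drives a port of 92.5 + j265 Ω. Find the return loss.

RL ≈ 1.84 dB

Γ = (-7.5 + j265)/(192.5 + j265), |Γ| = 0.809
RL = −20·log₁₀|Γ| = −20·log₁₀(0.809)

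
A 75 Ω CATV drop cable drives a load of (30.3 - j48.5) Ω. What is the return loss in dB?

RL ≈ 4.9 dB

Γ = (-44.7 − j48.5)/(105.3 − j48.5), |Γ| = 0.569
RL = −20·log₁₀|Γ| = −20·log₁₀(0.569)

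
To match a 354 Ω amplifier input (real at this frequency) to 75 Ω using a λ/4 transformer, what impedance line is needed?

Z_qwt ≈ 163 Ω

Z_qwt = √(Z_0·R_L) = √(75 × 354) = √26550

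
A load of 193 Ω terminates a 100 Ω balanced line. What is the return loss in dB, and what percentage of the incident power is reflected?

RL ≈ 9.97 dB; 10.1% of incident power reflected

Γ = (193 − 100)/(193 + 100) = 0.317
RL = −20·log₁₀(0.317) = 9.97 dB
P_refl/P_inc = |Γ|² = 0.101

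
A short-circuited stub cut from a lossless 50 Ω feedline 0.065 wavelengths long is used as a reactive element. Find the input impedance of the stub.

Z_in ≈ +j21.6 Ω

βl = 2π × 0.065 = 23.4°
tan(βl) = 0.433
For a short-circuited stub, Z_in = jZ_0·tan(βl)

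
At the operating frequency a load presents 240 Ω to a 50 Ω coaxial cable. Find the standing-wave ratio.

VSWR ≈ 4.8

Γ = (240 − 50)/(240 + 50) = 0.655
VSWR = (1 + 0.655)/(1 − 0.655)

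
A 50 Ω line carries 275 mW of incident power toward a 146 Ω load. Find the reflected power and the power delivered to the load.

Γ = (146 − 50)/(146 + 50) = 0.49
|Γ|² = 0.24
P_refl = |Γ|²·P_inc = 66 mW, P_del = (1 − |Γ|²)·P_inc = 209 mW

P_reflected ≈ 66 mW; P_delivered ≈ 209 mW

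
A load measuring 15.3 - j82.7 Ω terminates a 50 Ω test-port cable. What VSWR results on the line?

VSWR ≈ 12.4

Γ = (Z_L − Z_0)/(Z_L + Z_0) = (-34.7 − j82.7)/(65.3 − j82.7)
|Γ| = 89.7/105 = 0.851
VSWR = (1 + |Γ|)/(1 − |Γ|) = 1.85/0.149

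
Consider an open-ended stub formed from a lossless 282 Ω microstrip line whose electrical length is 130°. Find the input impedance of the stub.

Z_in ≈ +j237 Ω

tan(βl) = -1.19
For an open-ended stub, Z_in = −jZ_0·cot(βl) = −jZ_0/tan(βl)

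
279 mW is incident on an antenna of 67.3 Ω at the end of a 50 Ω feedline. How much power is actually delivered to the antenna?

Γ = (67.3 − 50)/(67.3 + 50) = 0.147
|Γ|² = 0.0218
P_refl = |Γ|²·P_inc = 6.07 mW, P_del = (1 − |Γ|²)·P_inc = 273 mW

P_delivered ≈ 273 mW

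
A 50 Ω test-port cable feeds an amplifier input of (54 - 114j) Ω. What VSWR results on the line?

VSWR ≈ 6.67

Γ = (Z_L − Z_0)/(Z_L + Z_0) = (4 − j114)/(104 − j114)
|Γ| = 114/154 = 0.739
VSWR = (1 + |Γ|)/(1 − |Γ|) = 1.74/0.261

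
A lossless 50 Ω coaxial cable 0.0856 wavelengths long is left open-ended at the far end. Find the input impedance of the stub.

Z_in ≈ −j83.8 Ω

βl = 2π × 0.0856 = 30.8°
tan(βl) = 0.596
For an open-ended stub, Z_in = −jZ_0·cot(βl) = −jZ_0/tan(βl)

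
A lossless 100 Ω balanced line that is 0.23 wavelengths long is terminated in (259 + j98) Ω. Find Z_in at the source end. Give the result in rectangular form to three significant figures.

Z_in ≈ 35.4 − j24.3 Ω

βl = 2π × 0.23 = 82.8°
tan(βl) = tan(82.8°) = 7.92
Z_in = Z_0·(Z_L + jZ_0·tanβl)/(Z_0 + jZ_L·tanβl)
     = 100·(259 + j890)/(-676 + j2050)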